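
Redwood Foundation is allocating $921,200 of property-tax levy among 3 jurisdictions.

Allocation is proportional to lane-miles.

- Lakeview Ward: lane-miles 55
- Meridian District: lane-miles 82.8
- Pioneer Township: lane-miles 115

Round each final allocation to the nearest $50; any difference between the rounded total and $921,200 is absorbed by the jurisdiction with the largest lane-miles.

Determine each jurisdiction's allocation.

Lakeview Ward: $200,400 | Meridian District: $301,700 | Pioneer Township: $419,100

Combined lane-miles = 252.8.
Pro-rata amounts: Lakeview Ward 55/252.8 × $921,200 = 200,419.30; Meridian District 82.8/252.8 × $921,200 = 301,722.15; Pioneer Township 115/252.8 × $921,200 = 419,058.54.
After rounding ($50): Lakeview Ward $200,400; Meridian District $301,700; Pioneer Township $419,050. Sum = $921,150.
Difference $921,200 − $921,150 = +$50 applied to largest lane-miles (Pioneer Township): Pioneer Township becomes $419,100.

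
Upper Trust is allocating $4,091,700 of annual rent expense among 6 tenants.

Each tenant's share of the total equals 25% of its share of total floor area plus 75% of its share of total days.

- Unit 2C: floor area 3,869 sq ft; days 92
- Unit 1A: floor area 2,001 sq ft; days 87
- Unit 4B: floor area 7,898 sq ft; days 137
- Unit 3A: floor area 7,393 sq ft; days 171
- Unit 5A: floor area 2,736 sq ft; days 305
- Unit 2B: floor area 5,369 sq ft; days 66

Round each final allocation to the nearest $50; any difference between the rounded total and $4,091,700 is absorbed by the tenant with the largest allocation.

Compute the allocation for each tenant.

Totals — floor area 29,266, days 858.
Composite weights (25% floor area + 75% days): Unit 2C 0.1135; Unit 1A 0.0931; Unit 4B 0.1872; Unit 3A 0.2126; Unit 5A 0.2900; Unit 2B 0.1036.
Pro-rata amounts: Unit 2C 464,284.70; Unit 1A 381,109.80; Unit 4B 766,058.77; Unit 3A 870,014.13; Unit 5A 1,186,512.08; Unit 2B 423,720.53.
At nearest $50: Unit 2C $464,300; Unit 1A $381,100; Unit 4B $766,050; Unit 3A $870,000; Unit 5A $1,186,500; Unit 2B $423,700. Sum = $4,091,650.
Difference $4,091,700 − $4,091,650 = +$50 applied to largest allocation (Unit 5A): Unit 5A becomes $1,186,550.

Unit 2C: $464,300; Unit 1A: $381,100; Unit 4B: $766,050; Unit 3A: $870,000; Unit 5A: $1,186,550; Unit 2B: $423,700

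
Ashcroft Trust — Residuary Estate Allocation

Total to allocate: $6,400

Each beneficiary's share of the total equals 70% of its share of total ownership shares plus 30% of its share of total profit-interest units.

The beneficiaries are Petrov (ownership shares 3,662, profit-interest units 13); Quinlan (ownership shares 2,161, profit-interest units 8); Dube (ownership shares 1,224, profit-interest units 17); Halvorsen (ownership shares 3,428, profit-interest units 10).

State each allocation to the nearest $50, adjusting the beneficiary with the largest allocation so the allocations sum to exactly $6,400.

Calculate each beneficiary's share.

Petrov: $2,100 · Quinlan: $1,250 · Dube: $1,200 · Halvorsen: $1,850

Totals — ownership shares 10,475, profit-interest units 48.
Composite weights (70% ownership shares + 30% profit-interest units): Petrov 0.3260; Quinlan 0.1944; Dube 0.1880; Halvorsen 0.2916.
Proportional shares: Petrov 2,086.18; Quinlan 1,244.23; Dube 1,203.49; Halvorsen 1,866.10.
Rounded to nearest $50: Petrov $2,100; Quinlan $1,250; Dube $1,200; Halvorsen $1,850. Sum = $6,400.
Sum already equals the total — no adjustment.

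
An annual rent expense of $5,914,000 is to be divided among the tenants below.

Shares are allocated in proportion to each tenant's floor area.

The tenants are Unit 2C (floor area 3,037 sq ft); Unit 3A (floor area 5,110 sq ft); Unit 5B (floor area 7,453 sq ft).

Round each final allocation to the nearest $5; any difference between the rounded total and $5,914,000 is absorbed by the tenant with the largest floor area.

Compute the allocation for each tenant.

Unit 2C: $1,151,335 · Unit 3A: $1,937,215 · Unit 5B: $2,825,450

Floor area total: 3,037 + 5,110 + 7,453 = 15,600.
Raw shares: Unit 2C 1,151,334.49; Unit 3A 1,937,214.10; Unit 5B 2,825,451.41.
After rounding ($5): Unit 2C $1,151,335; Unit 3A $1,937,215; Unit 5B $2,825,450. Sum = $5,914,000.
Rounded total matches; no reconciliation needed.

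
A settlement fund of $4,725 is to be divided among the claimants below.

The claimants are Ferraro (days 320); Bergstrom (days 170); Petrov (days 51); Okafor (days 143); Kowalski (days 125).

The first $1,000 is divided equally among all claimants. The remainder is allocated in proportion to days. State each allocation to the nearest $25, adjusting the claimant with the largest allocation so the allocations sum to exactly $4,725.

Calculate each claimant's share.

First tranche $1,000 split equally: $200 each.
Remainder $3,725 by days (total 809): Ferraro 1,473.42 → $1,475; Bergstrom 782.76 → $775; Petrov 234.83 → $225; Okafor 658.44 → $650; Kowalski 575.56 → $575.
Rounding difference +$25 on remainder applied to Ferraro.
Totals: Ferraro $200 + $1,500 = $1,700; Bergstrom $200 + $775 = $975; Petrov $200 + $225 = $425; Okafor $200 + $650 = $850; Kowalski $200 + $575 = $775.

Ferraro: $1,700 · Bergstrom: $975 · Petrov: $425 · Okafor: $850 · Kowalski: $775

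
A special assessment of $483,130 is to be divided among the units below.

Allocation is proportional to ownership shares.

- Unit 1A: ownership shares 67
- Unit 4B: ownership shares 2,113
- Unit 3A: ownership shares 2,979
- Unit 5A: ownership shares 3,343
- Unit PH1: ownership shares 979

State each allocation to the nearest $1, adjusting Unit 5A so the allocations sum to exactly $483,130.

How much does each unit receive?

Unit 1A: $3,414 | Unit 4B: $107,674 | Unit 3A: $151,803 | Unit 5A: $170,351 | Unit PH1: $49,888

Sum of ownership shares: 9,481.
Unrounded shares: Unit 1A 67/9,481 × $483,130 = 3,414.17; Unit 4B 2,113/9,481 × $483,130 = 107,673.63; Unit 3A 2,979/9,481 × $483,130 = 151,803.00; Unit 5A 3,343/9,481 × $483,130 = 170,351.61; Unit PH1 979/9,481 × $483,130 = 49,887.59.
At nearest $1: Unit 1A $3,414; Unit 4B $107,674; Unit 3A $151,803; Unit 5A $170,352; Unit PH1 $49,888. Sum = $483,131.
Difference $483,130 − $483,131 = −$1 applied to Unit 5A: Unit 5A becomes $170,351.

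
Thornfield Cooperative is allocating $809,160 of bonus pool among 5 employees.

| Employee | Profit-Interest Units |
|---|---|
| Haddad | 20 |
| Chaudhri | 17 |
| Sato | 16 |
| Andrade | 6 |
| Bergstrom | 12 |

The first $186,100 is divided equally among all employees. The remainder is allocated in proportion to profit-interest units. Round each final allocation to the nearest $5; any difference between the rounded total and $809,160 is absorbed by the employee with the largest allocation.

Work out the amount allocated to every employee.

$186,100 shared equally gives $37,220 per employee.
Remainder $623,060 by profit-interest units (total 71): Haddad 175,509.86 → $175,510; Chaudhri 149,183.38 → $149,185; Sato 140,407.89 → $140,410; Andrade 52,652.96 → $52,655; Bergstrom 105,305.92 → $105,305.
Rounding difference −$5 on remainder applied to Haddad.
Totals: Haddad $37,220 + $175,505 = $212,725; Chaudhri $37,220 + $149,185 = $186,405; Sato $37,220 + $140,410 = $177,630; Andrade $37,220 + $52,655 = $89,875; Bergstrom $37,220 + $105,305 = $142,525.

Haddad: $212,725 · Chaudhri: $186,405 · Sato: $177,630 · Andrade: $89,875 · Bergstrom: $142,525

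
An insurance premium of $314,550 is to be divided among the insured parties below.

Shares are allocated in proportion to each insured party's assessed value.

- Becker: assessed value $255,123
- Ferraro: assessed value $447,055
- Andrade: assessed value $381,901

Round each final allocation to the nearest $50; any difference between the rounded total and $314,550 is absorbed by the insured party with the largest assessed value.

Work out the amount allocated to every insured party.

Becker: $74,000 · Ferraro: $129,750 · Andrade: $110,800

Total assessed value = 1,084,079.
Unrounded shares: Becker 255,123/1,084,079 × $314,550 = 74,024.99; Ferraro 447,055/1,084,079 × $314,550 = 129,714.85; Andrade 381,901/1,084,079 × $314,550 = 110,810.15.
After rounding ($50): Becker $74,000; Ferraro $129,700; Andrade $110,800. Sum = $314,500.
Difference $314,550 − $314,500 = +$50 applied to largest assessed value (Ferraro): Ferraro becomes $129,750.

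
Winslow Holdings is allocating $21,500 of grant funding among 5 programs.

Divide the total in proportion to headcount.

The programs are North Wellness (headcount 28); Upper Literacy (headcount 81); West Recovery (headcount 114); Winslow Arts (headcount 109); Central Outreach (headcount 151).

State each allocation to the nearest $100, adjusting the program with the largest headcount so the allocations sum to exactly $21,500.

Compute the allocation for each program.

North Wellness: $1,200; Upper Literacy: $3,600; West Recovery: $5,100; Winslow Arts: $4,900; Central Outreach: $6,700

Sum of headcount: 28 + 81 + 114 + 109 + 151 = 483.
Proportional shares: North Wellness 1,246.38; Upper Literacy 3,605.59; West Recovery 5,074.53; Winslow Arts 4,851.97; Central Outreach 6,721.53.
At nearest $100: North Wellness $1,200; Upper Literacy $3,600; West Recovery $5,100; Winslow Arts $4,900; Central Outreach $6,700. Sum = $21,500.
Rounded total matches; no reconciliation needed.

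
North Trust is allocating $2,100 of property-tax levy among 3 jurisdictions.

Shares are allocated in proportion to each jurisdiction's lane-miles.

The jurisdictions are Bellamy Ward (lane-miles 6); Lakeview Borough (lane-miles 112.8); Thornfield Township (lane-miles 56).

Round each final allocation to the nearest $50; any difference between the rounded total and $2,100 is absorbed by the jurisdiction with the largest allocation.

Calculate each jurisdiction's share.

Sum of lane-miles: 174.8.
Unrounded shares: Bellamy Ward 6/174.8 × $2,100 = 72.08; Lakeview Borough 112.8/174.8 × $2,100 = 1,355.15; Thornfield Township 56/174.8 × $2,100 = 672.77.
At nearest $50: Bellamy Ward $50; Lakeview Borough $1,350; Thornfield Township $650. Sum = $2,050.
Difference $2,100 − $2,050 = +$50 applied to largest allocation (Lakeview Borough): Lakeview Borough becomes $1,400.

Bellamy Ward: $50; Lakeview Borough: $1,400; Thornfield Township: $650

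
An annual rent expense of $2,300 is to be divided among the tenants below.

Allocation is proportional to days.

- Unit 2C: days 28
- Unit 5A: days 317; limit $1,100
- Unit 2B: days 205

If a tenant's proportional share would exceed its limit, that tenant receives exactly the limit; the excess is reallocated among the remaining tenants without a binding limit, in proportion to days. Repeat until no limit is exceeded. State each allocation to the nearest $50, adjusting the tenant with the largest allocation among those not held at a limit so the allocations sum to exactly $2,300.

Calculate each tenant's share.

Total days = 550.
Proportional shares (ignoring caps): Unit 2C 117.09; Unit 5A 1,325.64; Unit 2B 857.27.
Cap binds for Unit 5A ($1,100); balance $1,200 reallocated over remaining days 233.
Remaining shares: Unit 2C 144.21 → $150; Unit 2B 1,055.79 → $1,050.

Unit 2C: $150 | Unit 5A: $1,100 | Unit 2B: $1,050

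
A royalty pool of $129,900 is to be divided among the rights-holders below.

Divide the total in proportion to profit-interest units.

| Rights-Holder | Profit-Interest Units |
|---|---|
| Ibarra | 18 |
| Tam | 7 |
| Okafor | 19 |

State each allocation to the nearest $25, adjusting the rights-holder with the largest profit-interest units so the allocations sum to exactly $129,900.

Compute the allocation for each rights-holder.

Sum of profit-interest units: 44.
Proportional shares: Ibarra 18/44 × $129,900 = 53,140.91; Tam 7/44 × $129,900 = 20,665.91; Okafor 19/44 × $129,900 = 56,093.18.
Rounded to nearest $25: Ibarra $53,150; Tam $20,675; Okafor $56,100. Sum = $129,925.
Difference $129,900 − $129,925 = −$25 applied to largest profit-interest units (Okafor): Okafor becomes $56,075.

Ibarra: $53,150 | Tam: $20,675 | Okafor: $56,075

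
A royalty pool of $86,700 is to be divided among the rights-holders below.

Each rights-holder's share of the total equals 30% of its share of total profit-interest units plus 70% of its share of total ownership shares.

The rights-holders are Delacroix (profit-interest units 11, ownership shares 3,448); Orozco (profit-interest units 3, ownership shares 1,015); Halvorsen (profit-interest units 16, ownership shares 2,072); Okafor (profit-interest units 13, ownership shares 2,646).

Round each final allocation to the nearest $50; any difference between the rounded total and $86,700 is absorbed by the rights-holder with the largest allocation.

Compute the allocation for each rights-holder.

Totals — profit-interest units 43, ownership shares 9,181.
Combined weights (30% profit-interest units + 70% ownership shares): Delacroix 0.3396; Orozco 0.0983; Halvorsen 0.2696; Okafor 0.2924.
Raw shares: Delacroix 29,446.35; Orozco 8,524.20; Halvorsen 23,374.87; Okafor 25,354.58.
After rounding ($50): Delacroix $29,450; Orozco $8,500; Halvorsen $23,350; Okafor $25,350. Sum = $86,650.
Difference $86,700 − $86,650 = +$50 applied to largest allocation (Delacroix): Delacroix becomes $29,500.

Delacroix: $29,500 | Orozco: $8,500 | Halvorsen: $23,350 | Okafor: $25,350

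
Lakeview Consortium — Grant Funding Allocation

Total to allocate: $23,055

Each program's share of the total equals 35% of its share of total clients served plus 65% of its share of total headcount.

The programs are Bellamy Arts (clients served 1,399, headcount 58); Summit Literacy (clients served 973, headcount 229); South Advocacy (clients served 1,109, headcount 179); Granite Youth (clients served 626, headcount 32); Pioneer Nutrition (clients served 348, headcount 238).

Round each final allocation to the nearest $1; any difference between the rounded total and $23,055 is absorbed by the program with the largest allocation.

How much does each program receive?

Clients served total 4,455; headcount total 736.
Composite weights (35% clients served + 65% headcount): Bellamy Arts 0.1611; Summit Literacy 0.2787; South Advocacy 0.2452; Granite Youth 0.0774; Pioneer Nutrition 0.2375.
Unrounded shares: Bellamy Arts 3,714.92; Summit Literacy 6,425.06; South Advocacy 5,653.34; Granite Youth 1,785.42; Pioneer Nutrition 5,476.26.
After rounding ($1): Bellamy Arts $3,715; Summit Literacy $6,425; South Advocacy $5,653; Granite Youth $1,785; Pioneer Nutrition $5,476. Sum = $23,054.
Difference $23,055 − $23,054 = +$1 applied to largest allocation (Summit Literacy): Summit Literacy becomes $6,426.

Bellamy Arts: $3,715 · Summit Literacy: $6,426 · South Advocacy: $5,653 · Granite Youth: $1,785 · Pioneer Nutrition: $5,476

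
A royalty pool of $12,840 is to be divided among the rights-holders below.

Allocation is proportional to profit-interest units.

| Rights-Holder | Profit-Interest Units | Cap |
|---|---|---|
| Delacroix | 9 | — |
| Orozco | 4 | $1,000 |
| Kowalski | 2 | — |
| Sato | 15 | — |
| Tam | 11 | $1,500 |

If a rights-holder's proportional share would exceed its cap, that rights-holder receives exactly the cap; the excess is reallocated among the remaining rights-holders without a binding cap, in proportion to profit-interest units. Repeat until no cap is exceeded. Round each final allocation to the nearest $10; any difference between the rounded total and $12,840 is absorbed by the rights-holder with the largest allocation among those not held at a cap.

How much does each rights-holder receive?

Delacroix: $3,580; Orozco: $1,000; Kowalski: $800; Sato: $5,960; Tam: $1,500

Sum of profit-interest units: 41.
Proportional shares (ignoring caps): Delacroix 2,818.54; Orozco 1,252.68; Kowalski 626.34; Sato 4,697.56; Tam 3,444.88.
Held at cap: Orozco ($1,000), Tam ($1,500); residual $10,340 reallocated over remaining profit-interest units 26.
Redistributed shares: Delacroix 3,579.23 → $3,580; Kowalski 795.38 → $800; Sato 5,965.38 → $5,970.
Rounding difference −$10 applied to Sato → $5,960.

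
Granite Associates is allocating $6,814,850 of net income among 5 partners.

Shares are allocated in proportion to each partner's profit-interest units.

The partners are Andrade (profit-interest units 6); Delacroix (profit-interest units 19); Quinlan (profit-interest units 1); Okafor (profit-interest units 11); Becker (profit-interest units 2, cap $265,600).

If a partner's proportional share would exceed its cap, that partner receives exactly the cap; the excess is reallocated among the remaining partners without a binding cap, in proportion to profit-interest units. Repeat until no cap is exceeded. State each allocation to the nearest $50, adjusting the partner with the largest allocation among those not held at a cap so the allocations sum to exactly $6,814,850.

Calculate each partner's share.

Sum of profit-interest units: 39.
Pro-rata shares before constraints: Andrade 1,048,438.46; Delacroix 3,320,055.13; Quinlan 174,739.74; Okafor 1,922,137.18; Becker 349,479.49.
Capped: Becker ($265,600); remaining pool $6,549,250 reallocated over remaining profit-interest units 37.
Redistributed shares: Andrade 1,062,040.54 → $1,062,050; Delacroix 3,363,128.38 → $3,363,150; Quinlan 177,006.76 → $177,000; Okafor 1,947,074.32 → $1,947,050.

Andrade: $1,062,050; Delacroix: $3,363,150; Quinlan: $177,000; Okafor: $1,947,050; Becker: $265,600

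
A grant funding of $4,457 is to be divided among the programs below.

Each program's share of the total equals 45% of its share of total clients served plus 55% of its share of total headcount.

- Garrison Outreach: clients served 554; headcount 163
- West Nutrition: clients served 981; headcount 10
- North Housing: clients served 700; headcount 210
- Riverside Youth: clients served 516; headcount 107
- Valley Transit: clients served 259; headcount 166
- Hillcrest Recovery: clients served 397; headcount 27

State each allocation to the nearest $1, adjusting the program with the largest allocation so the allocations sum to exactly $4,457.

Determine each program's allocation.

Clients served total 3,407; headcount total 683.
Blended shares (45% clients served + 55% headcount): Garrison Outreach 0.2044; West Nutrition 0.1376; North Housing 0.2616; Riverside Youth 0.1543; Valley Transit 0.1679; Hillcrest Recovery 0.0742.
Raw shares: Garrison Outreach 911.15; West Nutrition 613.39; North Housing 1,165.79; Riverside Youth 687.79; Valley Transit 748.26; Hillcrest Recovery 330.61.
Rounded to nearest $1: Garrison Outreach $911; West Nutrition $613; North Housing $1,166; Riverside Youth $688; Valley Transit $748; Hillcrest Recovery $331. Sum = $4,457.
No rounding difference to absorb.

Garrison Outreach: $911 | West Nutrition: $613 | North Housing: $1,166 | Riverside Youth: $688 | Valley Transit: $748 | Hillcrest Recovery: $331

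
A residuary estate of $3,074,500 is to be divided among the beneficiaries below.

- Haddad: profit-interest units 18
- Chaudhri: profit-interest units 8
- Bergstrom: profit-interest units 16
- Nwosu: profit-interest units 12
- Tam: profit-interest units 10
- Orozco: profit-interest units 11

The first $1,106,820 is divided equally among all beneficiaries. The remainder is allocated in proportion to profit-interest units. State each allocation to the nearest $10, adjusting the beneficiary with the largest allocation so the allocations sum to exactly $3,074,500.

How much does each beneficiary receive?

First tranche $1,106,820 split equally: $184,470 each.
Remainder $1,967,680 by profit-interest units (total 75): Haddad 472,243.20 → $472,240; Chaudhri 209,885.87 → $209,890; Bergstrom 419,771.73 → $419,770; Nwosu 314,828.80 → $314,830; Tam 262,357.33 → $262,360; Orozco 288,593.07 → $288,590.
Totals: Haddad $184,470 + $472,240 = $656,710; Chaudhri $184,470 + $209,890 = $394,360; Bergstrom $184,470 + $419,770 = $604,240; Nwosu $184,470 + $314,830 = $499,300; Tam $184,470 + $262,360 = $446,830; Orozco $184,470 + $288,590 = $473,060.

Haddad: $656,710 · Chaudhri: $394,360 · Bergstrom: $604,240 · Nwosu: $499,300 · Tam: $446,830 · Orozco: $473,060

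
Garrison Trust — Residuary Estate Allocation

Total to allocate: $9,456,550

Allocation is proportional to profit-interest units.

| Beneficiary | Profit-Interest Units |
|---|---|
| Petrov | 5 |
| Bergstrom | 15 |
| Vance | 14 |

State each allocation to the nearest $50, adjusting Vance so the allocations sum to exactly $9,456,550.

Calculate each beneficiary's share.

Petrov: $1,390,650 · Bergstrom: $4,172,000 · Vance: $3,893,900

Total profit-interest units = 34.
Raw shares: Petrov 5/34 × $9,456,550 = 1,390,669.12; Bergstrom 15/34 × $9,456,550 = 4,172,007.35; Vance 14/34 × $9,456,550 = 3,893,873.53.
At nearest $50: Petrov $1,390,650; Bergstrom $4,172,000; Vance $3,893,850. Sum = $9,456,500.
Difference $9,456,550 − $9,456,500 = +$50 applied to Vance: Vance becomes $3,893,900.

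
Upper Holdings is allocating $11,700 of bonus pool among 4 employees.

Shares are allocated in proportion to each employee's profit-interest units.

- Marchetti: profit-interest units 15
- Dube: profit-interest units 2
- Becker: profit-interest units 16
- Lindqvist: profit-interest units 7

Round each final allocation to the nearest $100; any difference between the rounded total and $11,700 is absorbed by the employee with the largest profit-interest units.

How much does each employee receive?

Combined profit-interest units = 15 + 2 + 16 + 7 = 40.
Proportional shares: Marchetti 4,387.50; Dube 585.00; Becker 4,680.00; Lindqvist 2,047.50.
Rounded to nearest $100: Marchetti $4,400; Dube $600; Becker $4,700; Lindqvist $2,000. Sum = $11,700.
No rounding difference to absorb.

Marchetti: $4,400 · Dube: $600 · Becker: $4,700 · Lindqvist: $2,000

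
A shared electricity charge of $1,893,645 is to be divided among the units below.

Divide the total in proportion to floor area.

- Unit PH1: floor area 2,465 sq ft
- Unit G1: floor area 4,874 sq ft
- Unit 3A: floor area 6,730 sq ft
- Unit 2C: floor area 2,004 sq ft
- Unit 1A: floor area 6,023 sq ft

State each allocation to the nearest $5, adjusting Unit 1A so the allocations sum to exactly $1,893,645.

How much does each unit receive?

Sum of floor area: 22,096.
Raw shares: Unit PH1 2,465/22,096 × $1,893,645 = 211,252.49; Unit G1 4,874/22,096 × $1,893,645 = 417,705.73; Unit 3A 6,730/22,096 × $1,893,645 = 576,766.42; Unit 2C 2,004/22,096 × $1,893,645 = 171,744.41; Unit 1A 6,023/22,096 × $1,893,645 = 516,175.95.
After rounding ($5): Unit PH1 $211,250; Unit G1 $417,705; Unit 3A $576,765; Unit 2C $171,745; Unit 1A $516,175. Sum = $1,893,640.
Difference $1,893,645 − $1,893,640 = +$5 applied to Unit 1A: Unit 1A becomes $516,180.

Unit PH1: $211,250; Unit G1: $417,705; Unit 3A: $576,765; Unit 2C: $171,745; Unit 1A: $516,180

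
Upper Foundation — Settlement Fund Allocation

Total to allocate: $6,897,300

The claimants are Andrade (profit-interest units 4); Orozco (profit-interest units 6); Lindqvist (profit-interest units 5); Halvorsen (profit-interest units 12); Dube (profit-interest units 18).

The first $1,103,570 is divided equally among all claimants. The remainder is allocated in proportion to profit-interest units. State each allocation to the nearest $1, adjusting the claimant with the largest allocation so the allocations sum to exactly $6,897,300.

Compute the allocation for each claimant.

Andrade: $735,712 | Orozco: $993,211 | Lindqvist: $864,462 | Halvorsen: $1,765,709 | Dube: $2,538,206

Equal tier: $1,103,570 ÷ 5 = $220,714 apiece.
Remainder $5,793,730 by profit-interest units (total 45): Andrade 514,998.22 → $514,998; Orozco 772,497.33 → $772,497; Lindqvist 643,747.78 → $643,748; Halvorsen 1,544,994.67 → $1,544,995; Dube 2,317,492.00 → $2,317,492.
Totals: Andrade $220,714 + $514,998 = $735,712; Orozco $220,714 + $772,497 = $993,211; Lindqvist $220,714 + $643,748 = $864,462; Halvorsen $220,714 + $1,544,995 = $1,765,709; Dube $220,714 + $2,317,492 = $2,538,206.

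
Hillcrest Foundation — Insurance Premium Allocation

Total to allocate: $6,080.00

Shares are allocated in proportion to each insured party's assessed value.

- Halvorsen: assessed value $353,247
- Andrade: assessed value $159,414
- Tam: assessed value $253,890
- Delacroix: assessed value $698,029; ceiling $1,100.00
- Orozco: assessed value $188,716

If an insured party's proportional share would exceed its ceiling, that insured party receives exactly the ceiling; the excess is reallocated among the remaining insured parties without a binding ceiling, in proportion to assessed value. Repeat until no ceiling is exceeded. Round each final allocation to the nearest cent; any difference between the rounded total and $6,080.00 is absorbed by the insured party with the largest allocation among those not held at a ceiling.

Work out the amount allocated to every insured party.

Combined assessed value = 1,653,296.
Unconstrained shares: Halvorsen 1,299.0667; Andrade 586.2454; Tam 933.6811; Delacroix 2,567.0033; Orozco 694.0035.
Held at cap: Delacroix ($1,100.00); balance $4,980.00 reallocated over remaining assessed value 955,267.
Redistributed shares: Halvorsen 1,841.5480 → $1,841.55; Andrade 831.0574 → $831.06; Tam 1,323.5799 → $1,323.58; Orozco 983.8147 → $983.81.

Halvorsen: $1,841.55 | Andrade: $831.06 | Tam: $1,323.58 | Delacroix: $1,100.00 | Orozco: $983.81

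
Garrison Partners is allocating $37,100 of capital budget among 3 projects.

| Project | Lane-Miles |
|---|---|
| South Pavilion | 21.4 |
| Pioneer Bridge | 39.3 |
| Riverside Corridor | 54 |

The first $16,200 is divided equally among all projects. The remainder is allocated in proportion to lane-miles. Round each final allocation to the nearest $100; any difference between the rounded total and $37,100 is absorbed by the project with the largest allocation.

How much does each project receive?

$16,200 shared equally gives $5,400 per project.
Remainder $20,900 by lane-miles (total 114.7): South Pavilion 3,899.39 → $3,900; Pioneer Bridge 7,161.03 → $7,200; Riverside Corridor 9,839.58 → $9,800.
Totals: South Pavilion $5,400 + $3,900 = $9,300; Pioneer Bridge $5,400 + $7,200 = $12,600; Riverside Corridor $5,400 + $9,800 = $15,200.

South Pavilion: $9,300 · Pioneer Bridge: $12,600 · Riverside Corridor: $15,200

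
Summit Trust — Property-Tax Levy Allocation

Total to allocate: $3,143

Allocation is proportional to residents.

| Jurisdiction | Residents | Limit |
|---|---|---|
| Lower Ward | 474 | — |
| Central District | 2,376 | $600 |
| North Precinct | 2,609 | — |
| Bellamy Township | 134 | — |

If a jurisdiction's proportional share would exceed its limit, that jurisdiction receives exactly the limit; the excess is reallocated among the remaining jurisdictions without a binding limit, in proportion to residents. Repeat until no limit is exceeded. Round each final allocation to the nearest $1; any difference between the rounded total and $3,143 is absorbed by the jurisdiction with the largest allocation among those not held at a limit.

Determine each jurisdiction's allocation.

Lower Ward: $375 · Central District: $600 · North Precinct: $2,062 · Bellamy Township: $106

Residents total: 5,593.
Pro-rata shares before constraints: Lower Ward 266.37; Central District 1,335.20; North Precinct 1,466.13; Bellamy Township 75.30.
Cap binds for Central District ($600); balance $2,543 reallocated over remaining residents 3,217.
Remaining shares: Lower Ward 374.69 → $375; North Precinct 2,062.38 → $2,062; Bellamy Township 105.93 → $106.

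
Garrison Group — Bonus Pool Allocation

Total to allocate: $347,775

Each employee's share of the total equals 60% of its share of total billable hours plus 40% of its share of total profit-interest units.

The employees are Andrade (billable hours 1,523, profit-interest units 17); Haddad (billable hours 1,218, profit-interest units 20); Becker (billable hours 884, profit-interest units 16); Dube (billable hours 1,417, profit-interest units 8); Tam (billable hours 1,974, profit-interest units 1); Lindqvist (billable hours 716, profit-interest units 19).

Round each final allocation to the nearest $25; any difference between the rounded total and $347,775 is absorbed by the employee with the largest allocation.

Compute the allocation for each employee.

Billable hours total 7,732; profit-interest units total 81.
Composite weights (60% billable hours + 40% profit-interest units): Andrade 0.2021; Haddad 0.1933; Becker 0.1476; Dube 0.1495; Tam 0.1581; Lindqvist 0.1494.
Proportional shares: Andrade 70,297.43; Haddad 67,218.55; Becker 51,335.20; Dube 51,980.12; Tam 54,990.13; Lindqvist 51,953.57.
After rounding ($25): Andrade $70,300; Haddad $67,225; Becker $51,325; Dube $51,975; Tam $55,000; Lindqvist $51,950. Sum = $347,775.
Rounded total matches; no reconciliation needed.

Andrade: $70,300 · Haddad: $67,225 · Becker: $51,325 · Dube: $51,975 · Tam: $55,000 · Lindqvist: $51,950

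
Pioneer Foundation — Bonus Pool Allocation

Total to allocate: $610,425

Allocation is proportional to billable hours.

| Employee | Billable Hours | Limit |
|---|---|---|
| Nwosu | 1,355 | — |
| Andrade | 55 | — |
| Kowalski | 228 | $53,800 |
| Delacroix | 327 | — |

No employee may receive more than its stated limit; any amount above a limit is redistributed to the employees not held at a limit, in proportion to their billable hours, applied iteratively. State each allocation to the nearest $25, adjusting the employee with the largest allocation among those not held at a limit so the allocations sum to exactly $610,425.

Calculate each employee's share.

Nwosu: $434,200; Andrade: $17,625; Kowalski: $53,800; Delacroix: $104,800

Billable hours total: 1,965.
Proportional shares (ignoring caps): Nwosu 420,929.20; Andrade 17,085.69; Kowalski 70,827.94; Delacroix 101,582.18.
Held at cap: Kowalski ($53,800); residual $556,625 reallocated over remaining billable hours 1,737.
Remaining shares: Nwosu 434,212.36 → $434,200; Andrade 17,624.86 → $17,625; Delacroix 104,787.78 → $104,800.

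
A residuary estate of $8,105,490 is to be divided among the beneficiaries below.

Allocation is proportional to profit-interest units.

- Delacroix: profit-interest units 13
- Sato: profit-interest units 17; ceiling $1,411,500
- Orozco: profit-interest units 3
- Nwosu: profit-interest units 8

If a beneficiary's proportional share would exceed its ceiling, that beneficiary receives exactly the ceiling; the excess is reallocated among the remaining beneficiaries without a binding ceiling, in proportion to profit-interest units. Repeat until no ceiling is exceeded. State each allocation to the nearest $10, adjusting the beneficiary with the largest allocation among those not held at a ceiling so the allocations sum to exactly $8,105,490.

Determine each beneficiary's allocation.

Profit-interest units total: 41.
Proportional shares (ignoring caps): Delacroix 2,570,033.41; Sato 3,360,812.93; Orozco 593,084.63; Nwosu 1,581,559.02.
Cap binds for Sato ($1,411,500); remaining pool $6,693,990 reallocated over remaining profit-interest units 24.
Shares after redistribution: Delacroix 3,625,911.25 → $3,625,910; Orozco 836,748.75 → $836,750; Nwosu 2,231,330.00 → $2,231,330.

Delacroix: $3,625,910 · Sato: $1,411,500 · Orozco: $836,750 · Nwosu: $2,231,330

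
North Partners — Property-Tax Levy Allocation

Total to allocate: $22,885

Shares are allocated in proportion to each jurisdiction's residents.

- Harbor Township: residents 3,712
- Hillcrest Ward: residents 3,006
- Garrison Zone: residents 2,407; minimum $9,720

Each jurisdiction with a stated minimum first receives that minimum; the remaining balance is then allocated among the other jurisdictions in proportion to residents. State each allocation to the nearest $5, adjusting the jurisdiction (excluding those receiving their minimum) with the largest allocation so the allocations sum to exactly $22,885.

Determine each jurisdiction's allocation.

Fund the minimums — Garrison Zone $9,720. Residual $13,165.
Residual split over remaining residents 6,718: Harbor Township 7,274.26 → $7,275; Hillcrest Ward 5,890.74 → $5,890.

Harbor Township: $7,275; Hillcrest Ward: $5,890; Garrison Zone: $9,720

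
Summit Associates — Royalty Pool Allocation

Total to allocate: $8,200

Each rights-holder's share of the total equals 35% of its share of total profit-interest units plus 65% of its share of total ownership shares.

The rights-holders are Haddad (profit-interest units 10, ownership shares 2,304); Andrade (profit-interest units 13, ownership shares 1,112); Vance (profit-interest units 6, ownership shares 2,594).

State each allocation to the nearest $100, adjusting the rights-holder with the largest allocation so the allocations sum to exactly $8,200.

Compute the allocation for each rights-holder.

Haddad: $3,000; Andrade: $2,300; Vance: $2,900

Totals — profit-interest units 29, ownership shares 6,010.
Blended shares (35% profit-interest units + 65% ownership shares): Haddad 0.3699; Andrade 0.2772; Vance 0.3530.
Pro-rata amounts: Haddad 3,032.97; Andrade 2,272.73; Vance 2,894.30.
After rounding ($100): Haddad $3,000; Andrade $2,300; Vance $2,900. Sum = $8,200.
Rounded total matches; no reconciliation needed.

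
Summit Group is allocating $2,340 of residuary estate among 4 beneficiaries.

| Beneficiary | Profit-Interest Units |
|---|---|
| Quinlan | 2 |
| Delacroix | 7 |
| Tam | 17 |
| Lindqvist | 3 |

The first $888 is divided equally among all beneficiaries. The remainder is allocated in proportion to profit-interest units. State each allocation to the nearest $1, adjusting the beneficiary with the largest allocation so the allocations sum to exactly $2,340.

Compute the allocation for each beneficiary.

Quinlan: $322 · Delacroix: $572 · Tam: $1,074 · Lindqvist: $372

Equal tier: $888 ÷ 4 = $222 apiece.
Remainder $1,452 by profit-interest units (total 29): Quinlan 100.14 → $100; Delacroix 350.48 → $350; Tam 851.17 → $851; Lindqvist 150.21 → $150.
Rounding difference +$1 on remainder applied to Tam.
Totals: Quinlan $222 + $100 = $322; Delacroix $222 + $350 = $572; Tam $222 + $852 = $1,074; Lindqvist $222 + $150 = $372.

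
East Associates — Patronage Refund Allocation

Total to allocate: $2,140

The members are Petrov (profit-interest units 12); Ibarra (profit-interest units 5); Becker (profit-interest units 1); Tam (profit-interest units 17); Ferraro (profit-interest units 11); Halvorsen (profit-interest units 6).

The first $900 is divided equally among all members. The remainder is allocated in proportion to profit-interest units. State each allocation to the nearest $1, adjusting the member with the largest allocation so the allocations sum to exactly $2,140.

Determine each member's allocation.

$900 shared equally gives $150 per member.
Remainder $1,240 by profit-interest units (total 52): Petrov 286.15 → $286; Ibarra 119.23 → $119; Becker 23.85 → $24; Tam 405.38 → $405; Ferraro 262.31 → $262; Halvorsen 143.08 → $143.
Rounding difference +$1 on remainder applied to Tam.
Totals: Petrov $150 + $286 = $436; Ibarra $150 + $119 = $269; Becker $150 + $24 = $174; Tam $150 + $406 = $556; Ferraro $150 + $262 = $412; Halvorsen $150 + $143 = $293.

Petrov: $436 · Ibarra: $269 · Becker: $174 · Tam: $556 · Ferraro: $412 · Halvorsen: $293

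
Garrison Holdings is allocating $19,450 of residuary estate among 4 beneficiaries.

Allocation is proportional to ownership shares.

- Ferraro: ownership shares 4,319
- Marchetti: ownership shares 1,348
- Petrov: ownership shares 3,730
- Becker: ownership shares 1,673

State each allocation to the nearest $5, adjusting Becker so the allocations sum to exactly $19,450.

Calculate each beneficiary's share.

Combined ownership shares = 11,070.
Pro-rata amounts: Ferraro 4,319/11,070 × $19,450 = 7,588.49; Marchetti 1,348/11,070 × $19,450 = 2,368.44; Petrov 3,730/11,070 × $19,450 = 6,553.61; Becker 1,673/11,070 × $19,450 = 2,939.46.
At nearest $5: Ferraro $7,590; Marchetti $2,370; Petrov $6,555; Becker $2,940. Sum = $19,455.
Difference $19,450 − $19,455 = −$5 applied to Becker: Becker becomes $2,935.

Ferraro: $7,590 | Marchetti: $2,370 | Petrov: $6,555 | Becker: $2,935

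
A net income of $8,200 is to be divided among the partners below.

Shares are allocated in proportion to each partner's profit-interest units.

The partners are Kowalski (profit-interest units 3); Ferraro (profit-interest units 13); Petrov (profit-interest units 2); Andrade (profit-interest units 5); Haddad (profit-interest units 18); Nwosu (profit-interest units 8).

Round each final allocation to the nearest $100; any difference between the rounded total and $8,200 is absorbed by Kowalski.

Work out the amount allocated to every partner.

Total profit-interest units = 49.
Raw shares: Kowalski 3/49 × $8,200 = 502.04; Ferraro 13/49 × $8,200 = 2,175.51; Petrov 2/49 × $8,200 = 334.69; Andrade 5/49 × $8,200 = 836.73; Haddad 18/49 × $8,200 = 3,012.24; Nwosu 8/49 × $8,200 = 1,338.78.
At nearest $100: Kowalski $500; Ferraro $2,200; Petrov $300; Andrade $800; Haddad $3,000; Nwosu $1,300. Sum = $8,100.
Difference $8,200 − $8,100 = +$100 applied to Kowalski: Kowalski becomes $600.

Kowalski: $600; Ferraro: $2,200; Petrov: $300; Andrade: $800; Haddad: $3,000; Nwosu: $1,300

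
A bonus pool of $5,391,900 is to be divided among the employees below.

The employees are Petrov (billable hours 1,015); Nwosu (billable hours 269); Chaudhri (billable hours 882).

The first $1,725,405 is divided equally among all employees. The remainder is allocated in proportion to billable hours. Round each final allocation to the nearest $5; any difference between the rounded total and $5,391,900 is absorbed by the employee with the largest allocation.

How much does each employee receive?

Petrov: $2,293,275 | Nwosu: $1,030,485 | Chaudhri: $2,068,140

$1,725,405 shared equally gives $575,135 per employee.
Remainder $3,666,495 by billable hours (total 2,166): Petrov 1,718,140.55 → $1,718,140; Nwosu 455,349.56 → $455,350; Chaudhri 1,493,004.89 → $1,493,005.
Totals: Petrov $575,135 + $1,718,140 = $2,293,275; Nwosu $575,135 + $455,350 = $1,030,485; Chaudhri $575,135 + $1,493,005 = $2,068,140.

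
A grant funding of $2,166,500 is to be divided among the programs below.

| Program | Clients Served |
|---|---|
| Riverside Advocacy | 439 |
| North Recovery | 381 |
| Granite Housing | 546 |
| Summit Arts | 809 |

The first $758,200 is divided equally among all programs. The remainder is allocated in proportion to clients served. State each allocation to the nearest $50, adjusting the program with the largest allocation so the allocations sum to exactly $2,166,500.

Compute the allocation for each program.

Riverside Advocacy: $473,800 · North Recovery: $436,250 · Granite Housing: $543,100 · Summit Arts: $713,350

Equal tier: $758,200 ÷ 4 = $189,550 apiece.
Remainder $1,408,300 by clients served (total 2,175): Riverside Advocacy 284,249.98 → $284,250; North Recovery 246,695.31 → $246,700; Granite Housing 353,531.86 → $353,550; Summit Arts 523,822.85 → $523,800.
Totals: Riverside Advocacy $189,550 + $284,250 = $473,800; North Recovery $189,550 + $246,700 = $436,250; Granite Housing $189,550 + $353,550 = $543,100; Summit Arts $189,550 + $523,800 = $713,350.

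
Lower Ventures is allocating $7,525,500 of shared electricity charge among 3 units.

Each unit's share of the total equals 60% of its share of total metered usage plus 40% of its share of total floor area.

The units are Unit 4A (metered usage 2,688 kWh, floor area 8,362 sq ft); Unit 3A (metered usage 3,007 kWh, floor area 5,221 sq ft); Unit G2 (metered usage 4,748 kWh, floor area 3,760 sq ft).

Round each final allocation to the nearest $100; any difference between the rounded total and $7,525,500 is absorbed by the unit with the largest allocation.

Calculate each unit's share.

Unit 4A: $2,613,600; Unit 3A: $2,206,400; Unit G2: $2,705,500

Metered usage total 10,443; floor area total 17,343.
Combined weights (60% metered usage + 40% floor area): Unit 4A 0.3473; Unit 3A 0.2932; Unit G2 0.3595.
Raw shares: Unit 4A 2,613,606.55; Unit 3A 2,206,355.48; Unit G2 2,705,537.97.
At nearest $100: Unit 4A $2,613,600; Unit 3A $2,206,400; Unit G2 $2,705,500. Sum = $7,525,500.
Rounded total matches; no reconciliation needed.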